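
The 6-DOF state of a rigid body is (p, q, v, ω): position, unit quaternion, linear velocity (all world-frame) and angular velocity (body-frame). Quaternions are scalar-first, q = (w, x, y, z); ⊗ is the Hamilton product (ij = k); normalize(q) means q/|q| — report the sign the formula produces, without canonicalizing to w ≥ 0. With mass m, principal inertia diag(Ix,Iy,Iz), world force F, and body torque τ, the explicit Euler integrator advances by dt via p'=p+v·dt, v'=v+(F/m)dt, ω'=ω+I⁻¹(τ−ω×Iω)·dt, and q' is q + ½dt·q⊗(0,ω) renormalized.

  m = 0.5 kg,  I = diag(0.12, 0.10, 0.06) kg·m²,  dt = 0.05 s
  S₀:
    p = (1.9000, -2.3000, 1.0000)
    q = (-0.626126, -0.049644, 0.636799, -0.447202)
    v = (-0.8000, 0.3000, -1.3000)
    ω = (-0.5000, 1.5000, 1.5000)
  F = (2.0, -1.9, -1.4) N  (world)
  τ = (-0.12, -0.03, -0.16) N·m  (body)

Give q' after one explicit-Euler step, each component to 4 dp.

2q̇ = q⊗(0,ω) = (-0.3092175, 1.9390645, -0.6411220, -0.6952555)
q + ½dt·q⊗(0,ω), renormalized = (-0.6329, -0.0012, 0.6199, -0.4639)

q' = (-0.6329, -0.0012, 0.6199, -0.4639)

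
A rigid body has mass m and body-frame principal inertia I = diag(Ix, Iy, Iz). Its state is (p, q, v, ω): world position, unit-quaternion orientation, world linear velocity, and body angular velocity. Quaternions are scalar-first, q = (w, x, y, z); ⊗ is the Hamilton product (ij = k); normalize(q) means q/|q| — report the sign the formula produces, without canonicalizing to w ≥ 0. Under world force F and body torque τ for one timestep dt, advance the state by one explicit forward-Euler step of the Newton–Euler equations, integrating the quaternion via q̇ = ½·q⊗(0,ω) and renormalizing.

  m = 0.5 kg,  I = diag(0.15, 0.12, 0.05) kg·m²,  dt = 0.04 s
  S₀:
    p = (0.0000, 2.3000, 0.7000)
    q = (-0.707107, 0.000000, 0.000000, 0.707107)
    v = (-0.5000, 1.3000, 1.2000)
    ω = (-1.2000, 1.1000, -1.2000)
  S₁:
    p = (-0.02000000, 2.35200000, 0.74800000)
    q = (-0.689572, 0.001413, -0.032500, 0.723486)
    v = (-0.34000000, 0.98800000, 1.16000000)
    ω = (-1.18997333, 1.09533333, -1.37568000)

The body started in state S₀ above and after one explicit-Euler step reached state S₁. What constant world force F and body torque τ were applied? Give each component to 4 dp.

ω₁ − ω₀ = (0.01002667, -0.00466667, -0.17568000)
τ = I·(Δω/dt) + ω₀×(Iω₀) = (0.1300, 0.1300, -0.1800)
Δv = v₁−v₀ = (0.16000000, -0.31200000, -0.04000000)
m·(v₁−v₀)/dt = (2.0000, -3.9000, -0.5000)

F = (2.0000, -3.9000, -0.5000)
τ = (0.1300, 0.1300, -0.1800)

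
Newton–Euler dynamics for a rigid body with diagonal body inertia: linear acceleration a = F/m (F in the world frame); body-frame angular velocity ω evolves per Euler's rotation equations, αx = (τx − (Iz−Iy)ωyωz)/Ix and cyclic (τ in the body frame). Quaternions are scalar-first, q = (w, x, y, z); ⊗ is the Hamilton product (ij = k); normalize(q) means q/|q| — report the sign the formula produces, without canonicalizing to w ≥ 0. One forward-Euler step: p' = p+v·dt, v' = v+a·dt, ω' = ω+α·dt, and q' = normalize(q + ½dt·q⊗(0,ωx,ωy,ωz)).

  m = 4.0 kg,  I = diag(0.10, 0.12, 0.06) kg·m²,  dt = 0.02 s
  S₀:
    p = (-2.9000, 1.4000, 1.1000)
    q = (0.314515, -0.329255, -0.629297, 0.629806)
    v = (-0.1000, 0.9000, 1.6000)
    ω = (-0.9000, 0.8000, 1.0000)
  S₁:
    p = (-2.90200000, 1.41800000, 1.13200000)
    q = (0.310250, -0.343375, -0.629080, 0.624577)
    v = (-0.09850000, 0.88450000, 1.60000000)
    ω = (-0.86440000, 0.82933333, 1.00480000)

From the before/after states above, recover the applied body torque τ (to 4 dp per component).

rate change Δω = (0.03560000, 0.02933333, 0.00480000)
ω₀×(Iω₀) = (-0.0480, -0.0360, -0.0144)
I·α + gyro = (0.1300, 0.1400, 0.0000)

τ = (0.1300, 0.1400, 0.0000)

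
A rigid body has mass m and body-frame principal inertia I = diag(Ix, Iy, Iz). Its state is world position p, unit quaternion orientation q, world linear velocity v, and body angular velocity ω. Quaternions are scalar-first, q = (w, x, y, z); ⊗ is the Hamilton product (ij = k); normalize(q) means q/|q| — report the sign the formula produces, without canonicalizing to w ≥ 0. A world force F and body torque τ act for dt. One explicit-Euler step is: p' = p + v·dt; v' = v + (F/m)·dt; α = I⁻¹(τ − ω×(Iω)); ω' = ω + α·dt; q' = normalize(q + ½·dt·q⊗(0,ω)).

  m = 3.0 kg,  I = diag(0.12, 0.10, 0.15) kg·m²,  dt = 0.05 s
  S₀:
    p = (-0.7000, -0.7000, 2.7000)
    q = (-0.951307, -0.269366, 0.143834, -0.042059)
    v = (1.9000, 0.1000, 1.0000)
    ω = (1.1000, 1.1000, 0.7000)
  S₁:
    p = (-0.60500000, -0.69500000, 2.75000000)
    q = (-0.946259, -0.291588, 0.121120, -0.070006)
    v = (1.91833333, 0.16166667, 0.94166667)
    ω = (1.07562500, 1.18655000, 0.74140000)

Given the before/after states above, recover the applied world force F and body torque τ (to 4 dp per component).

Δω = ω₁−ω₀ = (-0.02437500, 0.08655000, 0.04140000)
precession coupling = (0.0385, -0.0231, -0.0242)
I·α + gyro = (-0.0200, 0.1500, 0.1000)
v₁ − v₀ = (0.01833333, 0.06166667, -0.05833333)
F = m·Δv/dt = (1.1000, 3.7000, -3.5000)

F = (1.1000, 3.7000, -3.5000)
τ = (-0.0200, 0.1500, 0.1000)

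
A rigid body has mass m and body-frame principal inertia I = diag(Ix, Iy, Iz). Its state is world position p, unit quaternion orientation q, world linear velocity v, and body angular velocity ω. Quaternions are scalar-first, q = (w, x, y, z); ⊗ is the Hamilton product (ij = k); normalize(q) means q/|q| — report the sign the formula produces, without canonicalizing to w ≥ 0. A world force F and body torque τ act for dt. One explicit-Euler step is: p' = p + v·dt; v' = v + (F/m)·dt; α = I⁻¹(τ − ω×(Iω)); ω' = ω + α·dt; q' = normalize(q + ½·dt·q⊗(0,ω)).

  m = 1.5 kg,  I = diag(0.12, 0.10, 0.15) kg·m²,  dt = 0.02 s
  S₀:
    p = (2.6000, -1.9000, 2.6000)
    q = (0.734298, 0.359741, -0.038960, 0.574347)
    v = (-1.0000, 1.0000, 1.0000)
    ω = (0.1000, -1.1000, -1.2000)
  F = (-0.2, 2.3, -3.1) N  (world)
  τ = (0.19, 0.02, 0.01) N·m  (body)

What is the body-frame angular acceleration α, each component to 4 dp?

α = (1.0333, 0.1640, 0.0520)

ω×(Iω) gyroscopic = (0.0660, 0.0036, 0.0022)
(τ − ω×Iω)/I = (1.0333, 0.1640, 0.0520)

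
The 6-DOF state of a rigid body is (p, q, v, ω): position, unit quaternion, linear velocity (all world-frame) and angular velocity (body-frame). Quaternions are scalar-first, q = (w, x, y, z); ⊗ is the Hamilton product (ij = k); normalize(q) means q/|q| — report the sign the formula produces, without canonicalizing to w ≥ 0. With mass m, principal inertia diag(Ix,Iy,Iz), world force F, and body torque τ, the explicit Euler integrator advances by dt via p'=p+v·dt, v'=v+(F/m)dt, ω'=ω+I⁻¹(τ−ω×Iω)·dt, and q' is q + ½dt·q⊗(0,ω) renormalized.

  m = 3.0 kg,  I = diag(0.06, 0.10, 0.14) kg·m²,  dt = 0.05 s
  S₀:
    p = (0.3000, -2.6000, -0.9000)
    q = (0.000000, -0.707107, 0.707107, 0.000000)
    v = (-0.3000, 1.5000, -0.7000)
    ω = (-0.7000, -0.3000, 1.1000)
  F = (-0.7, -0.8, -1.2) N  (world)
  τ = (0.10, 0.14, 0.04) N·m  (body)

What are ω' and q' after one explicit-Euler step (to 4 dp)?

ω×(Iω) gyroscopic = (-0.0132, 0.0616, 0.0084)
α = I⁻¹(τ − ω×Iω) = (1.8867, 0.7840, 0.2257)
new body rate ω' = (-0.6057, -0.2608, 1.1113)
q⊗(0,ω) = (-0.2828428, 0.7778177, 0.7778177, 0.7071070)
q + ½dt·q⊗(0,ω), renormalized = (-0.0071, -0.6873, 0.7261, 0.0177)

ω' = (-0.6057, -0.2608, 1.1113)
q' = (-0.0071, -0.6873, 0.7261, 0.0177)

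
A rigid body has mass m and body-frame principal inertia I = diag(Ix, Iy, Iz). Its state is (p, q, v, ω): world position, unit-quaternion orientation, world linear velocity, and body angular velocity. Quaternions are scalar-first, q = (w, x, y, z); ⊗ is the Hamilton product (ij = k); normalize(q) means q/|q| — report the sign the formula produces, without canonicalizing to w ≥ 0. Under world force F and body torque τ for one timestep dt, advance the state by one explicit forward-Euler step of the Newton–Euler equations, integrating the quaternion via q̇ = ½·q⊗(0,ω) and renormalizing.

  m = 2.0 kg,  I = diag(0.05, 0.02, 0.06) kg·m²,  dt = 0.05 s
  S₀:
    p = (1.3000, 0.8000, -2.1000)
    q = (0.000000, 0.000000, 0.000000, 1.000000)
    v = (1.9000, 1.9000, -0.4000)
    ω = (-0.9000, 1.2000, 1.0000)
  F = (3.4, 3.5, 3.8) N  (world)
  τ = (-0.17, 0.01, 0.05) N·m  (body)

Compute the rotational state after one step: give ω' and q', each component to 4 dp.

ω' = (-1.1180, 1.2025, 1.0147)
q' = (-0.0250, -0.0300, -0.0225, 0.9990)

precession coupling ω×(Iω) = (0.0480, 0.0090, 0.0324)
α = I⁻¹(τ − ω×Iω) = (-4.3600, 0.0500, 0.2933)
ω' = ω + α·dt = (-1.1180, 1.2025, 1.0147)
2q̇ = q⊗(0,ω) = (-1.0000000, -1.2000000, -0.9000000, 0.0000000)
q' = normalize(q + ½dt·q⊗(0,ω)) = (-0.0250, -0.0300, -0.0225, 0.9990)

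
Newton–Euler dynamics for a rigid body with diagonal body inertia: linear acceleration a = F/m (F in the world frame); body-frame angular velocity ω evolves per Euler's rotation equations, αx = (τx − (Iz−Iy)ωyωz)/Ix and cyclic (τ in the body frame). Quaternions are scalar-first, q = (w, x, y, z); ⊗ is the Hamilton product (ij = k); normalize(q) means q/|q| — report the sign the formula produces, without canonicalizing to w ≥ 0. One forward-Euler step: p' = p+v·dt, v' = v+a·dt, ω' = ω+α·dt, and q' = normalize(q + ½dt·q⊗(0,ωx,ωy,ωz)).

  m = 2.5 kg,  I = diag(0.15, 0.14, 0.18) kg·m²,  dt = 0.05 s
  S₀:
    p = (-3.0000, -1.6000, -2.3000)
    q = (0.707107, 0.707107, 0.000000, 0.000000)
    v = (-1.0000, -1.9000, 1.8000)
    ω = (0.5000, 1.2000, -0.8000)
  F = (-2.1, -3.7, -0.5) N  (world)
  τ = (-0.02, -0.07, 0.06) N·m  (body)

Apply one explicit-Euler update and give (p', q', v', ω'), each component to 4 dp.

ω×(Iω) gyroscopic = (-0.0384, 0.0120, -0.0060)
α = I⁻¹(τ − ω×Iω) = (0.1227, -0.5857, 0.3667)
ω' = ω + α·dt = (0.5061, 1.1707, -0.7817)
Hamilton product q⊗(0,ω) = (-0.3535535, 0.3535535, 1.4142140, 0.2828428)
updated quaternion q' = (0.6978, 0.7154, 0.0353, 0.0071)
p + v·dt = (-3.0500, -1.6950, -2.2100)
v + (F/m)dt = (-1.0420, -1.9740, 1.7900)

p' = (-3.0500, -1.6950, -2.2100)
q' = (0.6978, 0.7154, 0.0353, 0.0071)
v' = (-1.0420, -1.9740, 1.7900)
ω' = (0.5061, 1.1707, -0.7817)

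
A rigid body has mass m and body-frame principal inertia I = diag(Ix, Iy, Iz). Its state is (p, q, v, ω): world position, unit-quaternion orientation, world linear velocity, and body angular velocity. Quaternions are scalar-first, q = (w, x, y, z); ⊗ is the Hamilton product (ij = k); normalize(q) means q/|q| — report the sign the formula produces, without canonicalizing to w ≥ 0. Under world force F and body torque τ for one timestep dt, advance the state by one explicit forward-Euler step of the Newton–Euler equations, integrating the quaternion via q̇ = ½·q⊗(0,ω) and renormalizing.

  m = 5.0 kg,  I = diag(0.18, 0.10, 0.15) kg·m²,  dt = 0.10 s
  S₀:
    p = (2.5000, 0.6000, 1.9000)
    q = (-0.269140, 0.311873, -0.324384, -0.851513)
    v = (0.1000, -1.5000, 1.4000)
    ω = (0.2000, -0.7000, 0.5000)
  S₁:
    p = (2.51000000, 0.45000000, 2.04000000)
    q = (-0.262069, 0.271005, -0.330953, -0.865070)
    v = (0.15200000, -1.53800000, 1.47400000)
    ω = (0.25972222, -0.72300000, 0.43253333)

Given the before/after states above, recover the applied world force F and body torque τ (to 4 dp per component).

F = (2.6000, -1.9000, 3.7000)
τ = (0.0900, -0.0200, -0.0900)

Δv = v₁−v₀ = (0.05200000, -0.03800000, 0.07400000)
applied force F = (2.6000, -1.9000, 3.7000)
Δω = ω₁−ω₀ = (0.05972222, -0.02300000, -0.06746667)
ω₀×(Iω₀) = (-0.0175, 0.0030, 0.0112)
I·α + gyro = (0.0900, -0.0200, -0.0900)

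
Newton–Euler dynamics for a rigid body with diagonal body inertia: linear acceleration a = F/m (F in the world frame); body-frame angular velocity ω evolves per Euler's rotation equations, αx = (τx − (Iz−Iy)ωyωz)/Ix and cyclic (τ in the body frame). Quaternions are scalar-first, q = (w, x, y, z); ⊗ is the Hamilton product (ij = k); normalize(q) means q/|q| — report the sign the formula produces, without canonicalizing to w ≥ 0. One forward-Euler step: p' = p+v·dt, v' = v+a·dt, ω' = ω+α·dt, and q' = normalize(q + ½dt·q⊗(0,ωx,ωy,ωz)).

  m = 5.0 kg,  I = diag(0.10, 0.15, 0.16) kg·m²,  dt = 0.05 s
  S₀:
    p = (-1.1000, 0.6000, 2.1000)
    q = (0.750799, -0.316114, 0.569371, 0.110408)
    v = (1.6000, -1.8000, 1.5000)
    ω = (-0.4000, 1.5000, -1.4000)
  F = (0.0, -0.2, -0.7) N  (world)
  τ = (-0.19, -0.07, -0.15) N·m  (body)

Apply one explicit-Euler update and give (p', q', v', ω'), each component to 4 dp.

linear accel F/m = (0.0000, -0.0400, -0.1400)
p' = p + v·dt = (-1.0200, 0.5100, 2.1750)
new velocity v' = (1.6000, -1.8020, 1.4930)
α = I⁻¹(τ − ω×Iω) = (-1.6900, -0.2427, -0.7500)
ω' = ω + α·dt = (-0.4845, 1.4879, -1.4375)
Hamilton product q⊗(0,ω) = (-0.8259309, -1.2630510, 0.6394757, -1.2975412)
q' = normalize(q + ½dt·q⊗(0,ω)) = (0.7292, -0.3472, 0.5846, 0.0779)

p' = (-1.0200, 0.5100, 2.1750)
q' = (0.7292, -0.3472, 0.5846, 0.0779)
v' = (1.6000, -1.8020, 1.4930)
ω' = (-0.4845, 1.4879, -1.4375)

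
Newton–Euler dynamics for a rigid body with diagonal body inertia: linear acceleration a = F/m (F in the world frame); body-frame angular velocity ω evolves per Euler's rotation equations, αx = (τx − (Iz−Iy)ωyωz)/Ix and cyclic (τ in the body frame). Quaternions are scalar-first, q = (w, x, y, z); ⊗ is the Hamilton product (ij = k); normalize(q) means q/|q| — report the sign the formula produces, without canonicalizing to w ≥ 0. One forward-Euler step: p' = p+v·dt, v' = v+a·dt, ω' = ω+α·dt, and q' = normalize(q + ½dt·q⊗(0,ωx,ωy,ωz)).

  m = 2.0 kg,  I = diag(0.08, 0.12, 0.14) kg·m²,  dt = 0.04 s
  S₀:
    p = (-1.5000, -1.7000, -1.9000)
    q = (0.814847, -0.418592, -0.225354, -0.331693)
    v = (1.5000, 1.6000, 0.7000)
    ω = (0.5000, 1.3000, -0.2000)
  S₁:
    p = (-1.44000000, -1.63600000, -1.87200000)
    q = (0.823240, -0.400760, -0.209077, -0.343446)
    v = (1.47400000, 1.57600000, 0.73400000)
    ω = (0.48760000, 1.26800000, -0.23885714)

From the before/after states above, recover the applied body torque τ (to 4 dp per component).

τ = (-0.0300, -0.0900, -0.1100)

Δω = ω₁−ω₀ = (-0.01240000, -0.03200000, -0.03885714)
precession coupling = (-0.0052, 0.0060, 0.0260)
applied torque τ = (-0.0300, -0.0900, -0.1100)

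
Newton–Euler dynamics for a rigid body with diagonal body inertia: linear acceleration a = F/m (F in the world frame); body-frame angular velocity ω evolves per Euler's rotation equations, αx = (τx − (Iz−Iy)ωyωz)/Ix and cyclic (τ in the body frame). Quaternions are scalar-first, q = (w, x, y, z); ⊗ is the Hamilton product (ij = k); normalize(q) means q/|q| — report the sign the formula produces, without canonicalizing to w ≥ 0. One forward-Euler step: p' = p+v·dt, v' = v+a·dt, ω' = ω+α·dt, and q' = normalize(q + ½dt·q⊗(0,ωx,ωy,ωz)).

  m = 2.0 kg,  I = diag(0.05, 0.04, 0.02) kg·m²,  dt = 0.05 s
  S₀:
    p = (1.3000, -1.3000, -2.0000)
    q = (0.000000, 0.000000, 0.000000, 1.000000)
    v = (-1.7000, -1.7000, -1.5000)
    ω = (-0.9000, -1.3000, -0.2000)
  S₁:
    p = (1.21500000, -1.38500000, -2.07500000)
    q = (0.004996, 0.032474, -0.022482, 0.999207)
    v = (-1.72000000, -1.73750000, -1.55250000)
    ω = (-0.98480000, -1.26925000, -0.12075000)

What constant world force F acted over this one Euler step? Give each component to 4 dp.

F = (-0.8000, -1.5000, -2.1000)

velocity change Δv = (-0.02000000, -0.03750000, -0.05250000)
F = m·Δv/dt = (-0.8000, -1.5000, -2.1000)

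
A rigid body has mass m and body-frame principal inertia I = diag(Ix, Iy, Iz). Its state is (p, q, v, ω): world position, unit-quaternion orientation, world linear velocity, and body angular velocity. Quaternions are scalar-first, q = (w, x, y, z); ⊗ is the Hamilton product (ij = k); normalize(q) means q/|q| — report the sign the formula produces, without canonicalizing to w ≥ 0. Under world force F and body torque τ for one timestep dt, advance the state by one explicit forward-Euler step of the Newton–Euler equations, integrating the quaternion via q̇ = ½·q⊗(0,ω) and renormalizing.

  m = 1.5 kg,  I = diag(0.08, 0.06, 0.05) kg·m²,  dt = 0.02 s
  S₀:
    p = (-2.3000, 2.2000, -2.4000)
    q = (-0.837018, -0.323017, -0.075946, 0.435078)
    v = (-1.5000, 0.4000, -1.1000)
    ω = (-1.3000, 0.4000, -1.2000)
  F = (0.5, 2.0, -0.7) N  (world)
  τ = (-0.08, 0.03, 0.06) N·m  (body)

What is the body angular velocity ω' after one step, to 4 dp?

ω×(Iω) gyroscopic = (0.0048, 0.0468, 0.0104)
angular accel α = (-1.0600, -0.2800, 0.9920)
ω' = ω + α·dt = (-1.3212, 0.3944, -1.1802)

ω' = (-1.3212, 0.3944, -1.1802)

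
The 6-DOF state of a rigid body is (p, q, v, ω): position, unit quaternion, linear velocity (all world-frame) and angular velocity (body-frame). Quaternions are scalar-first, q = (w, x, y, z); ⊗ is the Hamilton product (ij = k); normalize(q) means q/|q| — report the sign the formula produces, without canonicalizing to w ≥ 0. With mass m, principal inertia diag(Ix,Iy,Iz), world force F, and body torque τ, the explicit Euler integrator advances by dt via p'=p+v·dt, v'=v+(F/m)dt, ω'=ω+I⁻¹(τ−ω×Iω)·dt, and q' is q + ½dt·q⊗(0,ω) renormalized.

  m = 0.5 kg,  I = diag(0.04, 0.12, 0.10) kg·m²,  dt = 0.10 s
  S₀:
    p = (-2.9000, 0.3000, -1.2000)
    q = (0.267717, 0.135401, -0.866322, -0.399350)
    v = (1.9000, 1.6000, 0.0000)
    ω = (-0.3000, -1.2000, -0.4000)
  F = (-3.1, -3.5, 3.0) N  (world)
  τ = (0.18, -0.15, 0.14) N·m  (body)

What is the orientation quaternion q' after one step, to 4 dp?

q' = (0.2093, 0.1245, -0.8718, -0.4249)

q⊗(0,ω) = (-1.1587061, -0.2130063, -0.1472950, -0.5294646)
q' = normalize(q + ½dt·q⊗(0,ω)) = (0.2093, 0.1245, -0.8718, -0.4249)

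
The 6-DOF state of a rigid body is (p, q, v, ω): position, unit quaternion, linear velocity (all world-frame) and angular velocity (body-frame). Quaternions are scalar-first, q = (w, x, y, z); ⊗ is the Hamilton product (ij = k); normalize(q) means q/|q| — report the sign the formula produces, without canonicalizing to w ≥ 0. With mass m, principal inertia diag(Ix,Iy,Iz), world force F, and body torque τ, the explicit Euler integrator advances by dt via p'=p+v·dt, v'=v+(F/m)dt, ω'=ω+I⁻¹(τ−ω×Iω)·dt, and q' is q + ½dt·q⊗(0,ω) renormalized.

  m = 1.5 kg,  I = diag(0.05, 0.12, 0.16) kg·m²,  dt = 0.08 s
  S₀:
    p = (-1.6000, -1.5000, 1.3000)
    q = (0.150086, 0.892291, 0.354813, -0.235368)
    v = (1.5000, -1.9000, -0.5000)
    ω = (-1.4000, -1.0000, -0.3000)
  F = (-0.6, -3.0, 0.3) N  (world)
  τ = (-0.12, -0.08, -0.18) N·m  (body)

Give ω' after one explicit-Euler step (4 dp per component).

ω' = (-1.6112, -1.0225, -0.4390)

α = I⁻¹(τ − ω×Iω) = (-2.6400, -0.2817, -1.7375)
new body rate ω' = (-1.6112, -1.0225, -0.4390)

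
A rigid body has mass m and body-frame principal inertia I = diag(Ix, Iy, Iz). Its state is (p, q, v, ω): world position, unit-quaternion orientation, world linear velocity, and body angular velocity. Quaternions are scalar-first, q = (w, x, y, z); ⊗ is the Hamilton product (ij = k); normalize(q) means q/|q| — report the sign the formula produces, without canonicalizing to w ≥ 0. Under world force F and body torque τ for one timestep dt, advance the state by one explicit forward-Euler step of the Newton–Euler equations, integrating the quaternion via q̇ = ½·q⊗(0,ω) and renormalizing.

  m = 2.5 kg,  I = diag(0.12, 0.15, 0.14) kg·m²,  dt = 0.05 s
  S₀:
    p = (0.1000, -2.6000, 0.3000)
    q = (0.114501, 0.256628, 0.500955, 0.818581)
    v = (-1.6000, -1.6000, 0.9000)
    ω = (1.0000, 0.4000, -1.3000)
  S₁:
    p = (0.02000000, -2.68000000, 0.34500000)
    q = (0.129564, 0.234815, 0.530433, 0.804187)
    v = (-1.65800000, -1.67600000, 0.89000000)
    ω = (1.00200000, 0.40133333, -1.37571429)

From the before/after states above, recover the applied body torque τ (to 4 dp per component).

τ = (0.0100, 0.0300, -0.2000)

Δω = ω₁−ω₀ = (0.00200000, 0.00133333, -0.07571429)
precession coupling = (0.0052, 0.0260, 0.0120)
τ = I·(Δω/dt) + ω₀×(Iω₀) = (0.0100, 0.0300, -0.2000)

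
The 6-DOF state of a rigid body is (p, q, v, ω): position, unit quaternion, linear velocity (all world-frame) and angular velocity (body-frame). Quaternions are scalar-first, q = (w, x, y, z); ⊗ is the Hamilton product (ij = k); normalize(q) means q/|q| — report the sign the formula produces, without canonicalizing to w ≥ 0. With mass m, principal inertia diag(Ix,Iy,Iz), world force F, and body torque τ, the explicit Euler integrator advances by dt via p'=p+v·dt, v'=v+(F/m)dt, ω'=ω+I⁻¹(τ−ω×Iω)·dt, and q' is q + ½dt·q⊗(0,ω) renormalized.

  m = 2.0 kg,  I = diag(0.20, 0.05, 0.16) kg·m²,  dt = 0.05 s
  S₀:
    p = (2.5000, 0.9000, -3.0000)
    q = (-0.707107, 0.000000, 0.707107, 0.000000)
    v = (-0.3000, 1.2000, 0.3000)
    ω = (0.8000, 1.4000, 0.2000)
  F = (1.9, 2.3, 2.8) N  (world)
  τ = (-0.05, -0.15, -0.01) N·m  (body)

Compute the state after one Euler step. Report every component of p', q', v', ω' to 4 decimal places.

p' = (2.4850, 0.9600, -2.9850)
q' = (-0.7313, -0.0106, 0.6818, -0.0177)
v' = (-0.2525, 1.2575, 0.3700)
ω' = (0.7798, 1.2436, 0.2494)

linear accel F/m = (0.9500, 1.1500, 1.4000)
p + v·dt = (2.4850, 0.9600, -2.9850)
v + (F/m)dt = (-0.2525, 1.2575, 0.3700)
α = I⁻¹(τ − ω×Iω) = (-0.4040, -3.1280, 0.9875)
ω' = ω + α·dt = (0.7798, 1.2436, 0.2494)
q⊗(0,ω) = (-0.9899498, -0.4242642, -0.9899498, -0.7071070)
q' = normalize(q + ½dt·q⊗(0,ω)) = (-0.7313, -0.0106, 0.6818, -0.0177)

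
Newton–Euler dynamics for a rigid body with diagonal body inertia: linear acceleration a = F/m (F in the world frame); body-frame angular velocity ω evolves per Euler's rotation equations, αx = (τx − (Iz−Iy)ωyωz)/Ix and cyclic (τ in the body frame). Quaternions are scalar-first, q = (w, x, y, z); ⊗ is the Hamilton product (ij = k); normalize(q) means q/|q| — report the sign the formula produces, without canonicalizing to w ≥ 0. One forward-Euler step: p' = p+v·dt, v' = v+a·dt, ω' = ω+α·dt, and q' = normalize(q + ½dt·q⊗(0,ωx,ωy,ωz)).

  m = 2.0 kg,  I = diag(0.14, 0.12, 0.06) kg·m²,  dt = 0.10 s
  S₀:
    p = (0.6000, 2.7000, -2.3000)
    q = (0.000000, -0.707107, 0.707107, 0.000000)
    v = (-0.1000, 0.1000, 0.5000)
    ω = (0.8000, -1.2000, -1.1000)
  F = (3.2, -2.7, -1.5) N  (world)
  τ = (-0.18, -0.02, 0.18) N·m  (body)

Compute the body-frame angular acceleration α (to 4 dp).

α = (-0.7200, 0.4200, 2.6800)

gyro term ω×Iω = (-0.0792, -0.0704, 0.0192)
(τ − ω×Iω)/I = (-0.7200, 0.4200, 2.6800)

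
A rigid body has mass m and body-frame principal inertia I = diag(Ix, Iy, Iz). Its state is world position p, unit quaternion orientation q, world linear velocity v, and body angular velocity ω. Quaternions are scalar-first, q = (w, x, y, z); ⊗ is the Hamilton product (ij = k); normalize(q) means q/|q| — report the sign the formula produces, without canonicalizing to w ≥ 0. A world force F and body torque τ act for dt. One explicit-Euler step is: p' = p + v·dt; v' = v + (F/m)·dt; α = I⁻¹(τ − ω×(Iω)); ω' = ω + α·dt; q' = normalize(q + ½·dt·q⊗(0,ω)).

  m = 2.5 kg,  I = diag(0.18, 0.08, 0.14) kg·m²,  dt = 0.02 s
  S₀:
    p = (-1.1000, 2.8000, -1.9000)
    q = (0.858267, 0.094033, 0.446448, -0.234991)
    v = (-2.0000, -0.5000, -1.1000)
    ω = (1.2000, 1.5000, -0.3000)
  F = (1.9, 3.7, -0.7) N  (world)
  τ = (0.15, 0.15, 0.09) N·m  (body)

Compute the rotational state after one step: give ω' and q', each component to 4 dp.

ω' = (1.2197, 1.5411, -0.2614)
q' = (0.8496, 0.1065, 0.4567, -0.2415)

precession coupling ω×(Iω) = (-0.0270, -0.0144, -0.1800)
α = I⁻¹(τ − ω×Iω) = (0.9833, 2.0550, 1.9286)
ω' = ω + α·dt = (1.2197, 1.5411, -0.2614)
q⊗(0,ω) = (-0.8530089, 1.2484725, 1.0336212, -0.6521682)
updated quaternion q' = (0.8496, 0.1065, 0.4567, -0.2415)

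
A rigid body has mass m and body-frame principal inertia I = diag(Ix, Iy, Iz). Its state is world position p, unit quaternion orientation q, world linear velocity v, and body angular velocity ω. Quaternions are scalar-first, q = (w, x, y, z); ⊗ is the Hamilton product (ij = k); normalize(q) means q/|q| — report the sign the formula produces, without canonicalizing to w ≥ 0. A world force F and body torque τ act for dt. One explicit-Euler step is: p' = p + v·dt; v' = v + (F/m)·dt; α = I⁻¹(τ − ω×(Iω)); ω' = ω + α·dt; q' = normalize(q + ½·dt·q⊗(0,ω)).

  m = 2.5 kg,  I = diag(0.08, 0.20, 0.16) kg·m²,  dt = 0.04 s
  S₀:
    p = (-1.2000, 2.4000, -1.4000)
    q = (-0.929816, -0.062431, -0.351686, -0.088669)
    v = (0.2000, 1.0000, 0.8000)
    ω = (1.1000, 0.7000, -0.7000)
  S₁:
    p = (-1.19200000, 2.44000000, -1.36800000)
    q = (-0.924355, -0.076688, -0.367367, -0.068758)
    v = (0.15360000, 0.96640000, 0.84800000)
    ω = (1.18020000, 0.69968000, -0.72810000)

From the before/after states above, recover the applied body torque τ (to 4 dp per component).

rate change Δω = (0.08020000, -0.00032000, -0.02810000)
ω₀×(Iω₀) = (0.0196, 0.0616, 0.0924)
I·α + gyro = (0.1800, 0.0600, -0.0200)

τ = (0.1800, 0.0600, -0.0200)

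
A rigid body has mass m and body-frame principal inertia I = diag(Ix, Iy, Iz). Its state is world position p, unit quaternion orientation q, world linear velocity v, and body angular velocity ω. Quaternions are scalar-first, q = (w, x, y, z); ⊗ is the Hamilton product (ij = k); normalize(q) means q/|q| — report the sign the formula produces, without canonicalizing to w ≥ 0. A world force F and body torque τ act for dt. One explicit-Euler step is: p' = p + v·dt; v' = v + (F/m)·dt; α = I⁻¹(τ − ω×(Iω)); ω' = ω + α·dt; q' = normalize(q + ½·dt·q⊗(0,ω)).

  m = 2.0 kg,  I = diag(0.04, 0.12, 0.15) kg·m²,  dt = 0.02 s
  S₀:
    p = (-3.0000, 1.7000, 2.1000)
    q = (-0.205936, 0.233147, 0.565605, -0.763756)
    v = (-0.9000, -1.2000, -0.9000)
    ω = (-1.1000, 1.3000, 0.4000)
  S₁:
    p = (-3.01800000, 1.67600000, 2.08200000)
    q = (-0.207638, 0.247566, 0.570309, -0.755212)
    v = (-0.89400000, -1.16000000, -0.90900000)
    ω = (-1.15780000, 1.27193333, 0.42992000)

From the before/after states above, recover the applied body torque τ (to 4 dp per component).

τ = (-0.1000, -0.1200, 0.1100)

Δω = ω₁−ω₀ = (-0.05780000, -0.02806667, 0.02992000)
τ = I·(Δω/dt) + ω₀×(Iω₀) = (-0.1000, -0.1200, 0.1100)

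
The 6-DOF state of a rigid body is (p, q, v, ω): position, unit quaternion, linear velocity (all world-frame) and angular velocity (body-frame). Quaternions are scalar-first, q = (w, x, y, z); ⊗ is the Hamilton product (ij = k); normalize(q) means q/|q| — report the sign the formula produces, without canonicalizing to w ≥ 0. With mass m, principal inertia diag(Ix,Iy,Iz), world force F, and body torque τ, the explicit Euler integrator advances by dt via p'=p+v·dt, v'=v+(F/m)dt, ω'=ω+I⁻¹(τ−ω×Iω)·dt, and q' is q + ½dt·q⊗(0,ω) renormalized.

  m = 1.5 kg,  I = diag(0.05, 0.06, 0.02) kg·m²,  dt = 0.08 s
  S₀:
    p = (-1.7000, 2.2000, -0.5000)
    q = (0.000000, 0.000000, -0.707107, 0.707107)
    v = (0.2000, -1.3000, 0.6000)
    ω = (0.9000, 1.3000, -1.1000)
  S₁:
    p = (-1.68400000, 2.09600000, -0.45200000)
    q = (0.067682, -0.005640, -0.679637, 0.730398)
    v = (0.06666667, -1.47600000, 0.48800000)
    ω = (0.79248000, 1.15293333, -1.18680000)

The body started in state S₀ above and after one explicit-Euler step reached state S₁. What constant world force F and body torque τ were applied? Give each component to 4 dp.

Δω = ω₁−ω₀ = (-0.10752000, -0.14706667, -0.08680000)
precession coupling = (0.0572, -0.0297, 0.0117)
τ = I·(Δω/dt) + ω₀×(Iω₀) = (-0.0100, -0.1400, -0.0100)
v₁ − v₀ = (-0.13333333, -0.17600000, -0.11200000)
m·(v₁−v₀)/dt = (-2.5000, -3.3000, -2.1000)

F = (-2.5000, -3.3000, -2.1000)
τ = (-0.0100, -0.1400, -0.0100)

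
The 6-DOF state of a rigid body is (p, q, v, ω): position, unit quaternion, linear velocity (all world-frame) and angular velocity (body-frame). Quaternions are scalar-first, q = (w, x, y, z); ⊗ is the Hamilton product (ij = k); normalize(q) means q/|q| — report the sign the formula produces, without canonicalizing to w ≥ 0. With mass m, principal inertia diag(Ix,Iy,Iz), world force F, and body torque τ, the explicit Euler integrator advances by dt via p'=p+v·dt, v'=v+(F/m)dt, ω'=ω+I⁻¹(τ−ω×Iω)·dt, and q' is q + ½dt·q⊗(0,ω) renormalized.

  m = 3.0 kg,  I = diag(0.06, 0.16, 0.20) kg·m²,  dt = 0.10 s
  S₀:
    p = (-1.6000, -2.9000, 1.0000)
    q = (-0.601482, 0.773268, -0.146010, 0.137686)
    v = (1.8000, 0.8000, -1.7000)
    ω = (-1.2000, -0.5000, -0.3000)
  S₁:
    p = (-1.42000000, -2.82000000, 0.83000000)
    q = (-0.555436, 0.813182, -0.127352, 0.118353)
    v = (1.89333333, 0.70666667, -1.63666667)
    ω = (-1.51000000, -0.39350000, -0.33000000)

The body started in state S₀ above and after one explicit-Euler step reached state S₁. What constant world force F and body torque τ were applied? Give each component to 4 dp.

F = (2.8000, -2.8000, 1.9000)
τ = (-0.1800, 0.1200, 0.0000)

v₁ − v₀ = (0.09333333, -0.09333333, 0.06333333)
m·(v₁−v₀)/dt = (2.8000, -2.8000, 1.9000)
Δω = ω₁−ω₀ = (-0.31000000, 0.10650000, -0.03000000)
ω₀×(Iω₀) = (0.0060, -0.0504, 0.0600)
I·α + gyro = (-0.1800, 0.1200, 0.0000)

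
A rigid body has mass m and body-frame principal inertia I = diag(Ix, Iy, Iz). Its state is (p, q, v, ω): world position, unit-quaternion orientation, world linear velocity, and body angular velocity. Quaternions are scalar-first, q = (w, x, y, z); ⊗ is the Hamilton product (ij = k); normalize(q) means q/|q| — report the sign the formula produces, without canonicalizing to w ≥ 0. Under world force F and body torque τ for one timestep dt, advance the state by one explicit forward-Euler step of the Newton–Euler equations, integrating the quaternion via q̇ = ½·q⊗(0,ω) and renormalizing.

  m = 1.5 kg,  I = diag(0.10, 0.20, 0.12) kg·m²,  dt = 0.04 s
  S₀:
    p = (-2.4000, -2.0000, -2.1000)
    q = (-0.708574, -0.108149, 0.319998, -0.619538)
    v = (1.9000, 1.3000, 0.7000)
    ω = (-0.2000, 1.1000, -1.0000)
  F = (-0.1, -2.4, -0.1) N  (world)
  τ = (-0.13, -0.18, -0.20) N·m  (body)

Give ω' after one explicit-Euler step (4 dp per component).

ω' = (-0.2872, 1.0648, -1.0593)

angular accel α = (-2.1800, -0.8800, -1.4833)
ω' = ω + α·dt = (-0.2872, 1.0648, -1.0593)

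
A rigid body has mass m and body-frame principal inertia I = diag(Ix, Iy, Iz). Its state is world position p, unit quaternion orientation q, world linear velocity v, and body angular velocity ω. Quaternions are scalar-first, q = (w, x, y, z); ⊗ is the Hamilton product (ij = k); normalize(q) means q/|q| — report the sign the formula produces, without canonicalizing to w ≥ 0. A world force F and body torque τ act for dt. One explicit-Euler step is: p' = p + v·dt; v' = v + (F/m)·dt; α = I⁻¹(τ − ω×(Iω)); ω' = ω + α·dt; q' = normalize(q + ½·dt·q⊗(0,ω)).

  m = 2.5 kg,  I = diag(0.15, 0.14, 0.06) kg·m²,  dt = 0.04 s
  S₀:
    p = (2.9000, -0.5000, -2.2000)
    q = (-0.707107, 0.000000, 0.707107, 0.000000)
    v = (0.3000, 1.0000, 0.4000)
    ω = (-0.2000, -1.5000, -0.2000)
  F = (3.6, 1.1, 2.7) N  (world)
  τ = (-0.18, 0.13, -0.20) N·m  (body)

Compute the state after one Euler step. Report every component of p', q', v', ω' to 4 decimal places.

α = I⁻¹(τ − ω×Iω) = (-1.0400, 0.9029, -3.2833)
new body rate ω' = (-0.2416, -1.4639, -0.3313)
q⊗(0,ω) = (1.0606605, 0.0000000, 1.0606605, 0.2828428)
updated quaternion q' = (-0.6856, 0.0000, 0.7280, 0.0057)
a = F/m = (1.4400, 0.4400, 1.0800)
new position p' = (2.9120, -0.4600, -2.1840)
v + (F/m)dt = (0.3576, 1.0176, 0.4432)

p' = (2.9120, -0.4600, -2.1840)
q' = (-0.6856, 0.0000, 0.7280, 0.0057)
v' = (0.3576, 1.0176, 0.4432)
ω' = (-0.2416, -1.4639, -0.3313)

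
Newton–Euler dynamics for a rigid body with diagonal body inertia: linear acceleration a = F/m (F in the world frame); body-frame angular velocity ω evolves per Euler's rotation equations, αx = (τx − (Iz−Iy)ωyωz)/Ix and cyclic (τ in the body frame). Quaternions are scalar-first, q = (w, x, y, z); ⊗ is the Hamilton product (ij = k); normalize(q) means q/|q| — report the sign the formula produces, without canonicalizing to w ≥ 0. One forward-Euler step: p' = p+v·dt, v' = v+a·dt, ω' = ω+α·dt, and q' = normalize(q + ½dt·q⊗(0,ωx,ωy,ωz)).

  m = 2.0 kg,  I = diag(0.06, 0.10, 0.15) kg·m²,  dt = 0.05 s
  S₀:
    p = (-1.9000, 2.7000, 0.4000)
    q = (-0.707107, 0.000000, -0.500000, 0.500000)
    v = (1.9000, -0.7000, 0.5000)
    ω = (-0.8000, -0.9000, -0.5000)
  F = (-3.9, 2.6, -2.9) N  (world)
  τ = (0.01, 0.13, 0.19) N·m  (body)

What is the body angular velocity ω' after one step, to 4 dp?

angular accel α = (-0.2083, 1.6600, 1.0747)
ω' = ω + α·dt = (-0.8104, -0.8170, -0.4463)

ω' = (-0.8104, -0.8170, -0.4463)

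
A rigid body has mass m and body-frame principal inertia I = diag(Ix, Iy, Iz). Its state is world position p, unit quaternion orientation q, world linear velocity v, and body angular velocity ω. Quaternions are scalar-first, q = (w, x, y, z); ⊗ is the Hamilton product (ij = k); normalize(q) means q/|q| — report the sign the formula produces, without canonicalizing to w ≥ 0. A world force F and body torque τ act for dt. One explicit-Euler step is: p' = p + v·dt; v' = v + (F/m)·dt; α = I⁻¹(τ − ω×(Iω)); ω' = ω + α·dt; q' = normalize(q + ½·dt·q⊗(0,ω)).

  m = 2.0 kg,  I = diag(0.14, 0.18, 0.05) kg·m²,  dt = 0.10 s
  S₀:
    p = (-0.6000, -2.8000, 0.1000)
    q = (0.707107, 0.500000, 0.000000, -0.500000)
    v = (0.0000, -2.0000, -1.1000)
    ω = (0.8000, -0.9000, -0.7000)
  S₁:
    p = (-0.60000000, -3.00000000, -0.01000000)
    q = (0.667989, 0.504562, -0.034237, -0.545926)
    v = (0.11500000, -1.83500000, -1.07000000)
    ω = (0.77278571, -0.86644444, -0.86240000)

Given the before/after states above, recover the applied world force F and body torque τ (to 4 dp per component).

Δv = v₁−v₀ = (0.11500000, 0.16500000, 0.03000000)
F = m·Δv/dt = (2.3000, 3.3000, 0.6000)
Δω = ω₁−ω₀ = (-0.02721429, 0.03355556, -0.16240000)
gyro term ω₀×Iω₀ = (-0.0819, -0.0504, -0.0288)
applied torque τ = (-0.1200, 0.0100, -0.1100)

F = (2.3000, 3.3000, 0.6000)
τ = (-0.1200, 0.0100, -0.1100)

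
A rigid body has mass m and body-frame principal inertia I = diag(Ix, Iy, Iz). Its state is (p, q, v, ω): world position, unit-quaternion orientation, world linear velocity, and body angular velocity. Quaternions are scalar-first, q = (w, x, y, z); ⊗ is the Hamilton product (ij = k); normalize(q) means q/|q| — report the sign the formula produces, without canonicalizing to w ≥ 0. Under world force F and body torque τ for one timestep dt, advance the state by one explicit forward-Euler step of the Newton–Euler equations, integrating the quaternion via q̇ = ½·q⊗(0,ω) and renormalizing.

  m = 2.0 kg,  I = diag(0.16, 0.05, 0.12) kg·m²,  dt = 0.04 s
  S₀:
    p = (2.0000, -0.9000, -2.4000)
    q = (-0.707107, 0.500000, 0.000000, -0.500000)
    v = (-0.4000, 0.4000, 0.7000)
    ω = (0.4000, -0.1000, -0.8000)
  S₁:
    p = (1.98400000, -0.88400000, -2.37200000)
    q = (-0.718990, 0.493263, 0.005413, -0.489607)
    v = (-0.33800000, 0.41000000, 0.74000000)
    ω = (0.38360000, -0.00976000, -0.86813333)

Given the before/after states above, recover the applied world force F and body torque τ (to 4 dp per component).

ω₁ − ω₀ = (-0.01640000, 0.09024000, -0.06813333)
precession coupling = (0.0056, -0.0128, 0.0044)
applied torque τ = (-0.0600, 0.1000, -0.2000)
velocity change Δv = (0.06200000, 0.01000000, 0.04000000)
F = m·Δv/dt = (3.1000, 0.5000, 2.0000)

F = (3.1000, 0.5000, 2.0000)
τ = (-0.0600, 0.1000, -0.2000)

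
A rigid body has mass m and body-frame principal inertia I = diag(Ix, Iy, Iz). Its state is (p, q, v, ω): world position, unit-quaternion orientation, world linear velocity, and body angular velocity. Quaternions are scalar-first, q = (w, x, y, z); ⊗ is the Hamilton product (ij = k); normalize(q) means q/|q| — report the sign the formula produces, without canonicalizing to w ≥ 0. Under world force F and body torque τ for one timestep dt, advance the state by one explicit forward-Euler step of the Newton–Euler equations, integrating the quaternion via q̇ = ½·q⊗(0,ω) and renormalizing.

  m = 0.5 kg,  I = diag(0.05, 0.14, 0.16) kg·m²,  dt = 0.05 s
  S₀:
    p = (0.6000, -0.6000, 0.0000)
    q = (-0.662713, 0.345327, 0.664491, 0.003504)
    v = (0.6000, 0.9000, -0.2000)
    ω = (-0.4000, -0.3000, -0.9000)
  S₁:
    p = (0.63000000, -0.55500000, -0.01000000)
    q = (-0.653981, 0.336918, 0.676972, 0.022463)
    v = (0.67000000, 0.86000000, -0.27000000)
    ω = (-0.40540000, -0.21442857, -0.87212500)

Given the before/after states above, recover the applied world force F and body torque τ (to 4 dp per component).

rate change Δω = (-0.00540000, 0.08557143, 0.02787500)
precession coupling = (0.0054, -0.0396, 0.0108)
τ = I·(Δω/dt) + ω₀×(Iω₀) = (0.0000, 0.2000, 0.1000)
v₁ − v₀ = (0.07000000, -0.04000000, -0.07000000)
F = m·Δv/dt = (0.7000, -0.4000, -0.7000)

F = (0.7000, -0.4000, -0.7000)
τ = (0.0000, 0.2000, 0.1000)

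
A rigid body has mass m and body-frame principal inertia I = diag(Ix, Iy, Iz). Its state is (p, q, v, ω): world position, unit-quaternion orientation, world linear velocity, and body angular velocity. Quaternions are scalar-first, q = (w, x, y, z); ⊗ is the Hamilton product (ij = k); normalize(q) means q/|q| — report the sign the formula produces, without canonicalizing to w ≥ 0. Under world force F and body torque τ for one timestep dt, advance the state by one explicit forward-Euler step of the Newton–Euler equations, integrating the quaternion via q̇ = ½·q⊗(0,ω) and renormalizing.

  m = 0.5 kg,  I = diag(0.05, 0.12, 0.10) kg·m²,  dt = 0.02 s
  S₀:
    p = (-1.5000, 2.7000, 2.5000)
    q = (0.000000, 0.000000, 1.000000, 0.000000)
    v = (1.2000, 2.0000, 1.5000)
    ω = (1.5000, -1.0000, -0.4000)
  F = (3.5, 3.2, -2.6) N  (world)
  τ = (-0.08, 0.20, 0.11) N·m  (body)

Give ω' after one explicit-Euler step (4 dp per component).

ω' = (1.4712, -0.9717, -0.3570)

angular accel α = (-1.4400, 1.4167, 2.1500)
ω + α·dt = (1.4712, -0.9717, -0.3570)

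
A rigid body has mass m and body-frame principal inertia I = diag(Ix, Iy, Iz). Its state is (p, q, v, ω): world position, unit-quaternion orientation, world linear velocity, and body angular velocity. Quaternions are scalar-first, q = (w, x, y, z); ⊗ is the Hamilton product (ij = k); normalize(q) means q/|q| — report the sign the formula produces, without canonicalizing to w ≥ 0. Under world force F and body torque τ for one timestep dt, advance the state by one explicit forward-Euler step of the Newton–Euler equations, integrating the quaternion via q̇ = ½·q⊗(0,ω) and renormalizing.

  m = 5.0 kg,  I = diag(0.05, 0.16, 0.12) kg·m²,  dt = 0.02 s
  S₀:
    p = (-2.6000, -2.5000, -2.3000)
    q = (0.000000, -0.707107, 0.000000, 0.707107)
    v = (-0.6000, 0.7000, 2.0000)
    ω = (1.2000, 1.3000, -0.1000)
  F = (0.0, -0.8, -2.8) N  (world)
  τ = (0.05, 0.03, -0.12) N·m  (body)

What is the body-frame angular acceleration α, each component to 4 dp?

precession coupling ω×(Iω) = (0.0052, 0.0084, 0.1716)
α = I⁻¹(τ − ω×Iω) = (0.8960, 0.1350, -2.4300)

α = (0.8960, 0.1350, -2.4300)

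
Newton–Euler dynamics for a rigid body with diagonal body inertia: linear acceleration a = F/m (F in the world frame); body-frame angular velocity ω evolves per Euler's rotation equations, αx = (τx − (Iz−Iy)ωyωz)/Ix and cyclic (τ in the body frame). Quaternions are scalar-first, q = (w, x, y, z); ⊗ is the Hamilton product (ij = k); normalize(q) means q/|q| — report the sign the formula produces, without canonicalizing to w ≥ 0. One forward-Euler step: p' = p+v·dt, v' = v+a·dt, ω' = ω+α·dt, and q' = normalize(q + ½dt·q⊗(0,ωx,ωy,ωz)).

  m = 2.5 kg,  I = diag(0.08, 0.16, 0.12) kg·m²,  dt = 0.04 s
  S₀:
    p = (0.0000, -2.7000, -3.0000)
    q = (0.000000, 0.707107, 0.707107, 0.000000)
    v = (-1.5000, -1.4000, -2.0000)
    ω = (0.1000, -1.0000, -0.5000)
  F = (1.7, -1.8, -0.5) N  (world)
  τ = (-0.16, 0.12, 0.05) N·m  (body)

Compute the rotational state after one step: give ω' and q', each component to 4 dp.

ω' = (0.0300, -0.9705, -0.4807)
q' = (0.0127, 0.6999, 0.7140, -0.0156)

angular accel α = (-1.7500, 0.7375, 0.4833)
ω' = ω + α·dt = (0.0300, -0.9705, -0.4807)
q⊗(0,ω) = (0.6363963, -0.3535535, 0.3535535, -0.7778177)
q + ½dt·q⊗(0,ω), renormalized = (0.0127, 0.6999, 0.7140, -0.0156)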